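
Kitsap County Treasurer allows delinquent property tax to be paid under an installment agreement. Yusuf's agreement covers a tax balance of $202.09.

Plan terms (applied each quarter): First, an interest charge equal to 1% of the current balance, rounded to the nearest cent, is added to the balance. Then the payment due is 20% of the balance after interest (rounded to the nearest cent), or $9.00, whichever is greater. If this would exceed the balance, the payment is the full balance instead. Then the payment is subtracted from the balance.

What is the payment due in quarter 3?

$26.65

Quarter 1: opening $202.09; interest $2.02 → $204.11; payment $40.82; balance $163.29
Quarter 2: opening $163.29; interest $1.63 → $164.92; payment $32.98; balance $131.94
Quarter 3: opening $131.94; interest $1.32 → $133.26; payment $26.65; balance $106.61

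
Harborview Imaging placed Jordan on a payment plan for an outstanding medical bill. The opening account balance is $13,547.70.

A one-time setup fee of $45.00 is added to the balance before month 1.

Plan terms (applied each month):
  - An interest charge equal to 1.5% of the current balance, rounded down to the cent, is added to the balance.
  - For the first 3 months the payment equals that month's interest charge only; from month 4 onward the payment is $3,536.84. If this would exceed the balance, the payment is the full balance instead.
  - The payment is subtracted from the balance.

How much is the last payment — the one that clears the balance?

$3,494.75

# | Opening | Interest | Payment | End bal
1 | $13,592.70 | $203.89 | $203.89 | $13,592.70
2 | $13,592.70 | $203.89 | $203.89 | $13,592.70
3 | $13,592.70 | $203.89 | $203.89 | $13,592.70
4 | $13,592.70 | $203.89 | $3,536.84 | $10,259.75
5 | $10,259.75 | $153.89 | $3,536.84 | $6,876.80
6 | $6,876.80 | $103.15 | $3,536.84 | $3,443.11
7 | $3,443.11 | $51.64 | $3,494.75 | $0.00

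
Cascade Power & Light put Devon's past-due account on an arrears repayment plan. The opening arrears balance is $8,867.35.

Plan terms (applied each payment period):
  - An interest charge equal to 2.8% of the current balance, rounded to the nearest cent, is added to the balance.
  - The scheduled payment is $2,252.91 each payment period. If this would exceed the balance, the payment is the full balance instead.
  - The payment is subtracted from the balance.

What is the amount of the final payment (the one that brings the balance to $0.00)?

$519.92

Payment period 1: opening $8,867.35; interest $248.29 → $9,115.64; payment $2,252.91; balance $6,862.73
Payment period 2: opening $6,862.73; interest $192.16 → $7,054.89; payment $2,252.91; balance $4,801.98
Payment period 3: opening $4,801.98; interest $134.46 → $4,936.44; payment $2,252.91; balance $2,683.53
Payment period 4: opening $2,683.53; interest $75.14 → $2,758.67; payment $2,252.91; balance $505.76
Payment period 5: opening $505.76; interest $14.16 → $519.92; payment $519.92; balance $0.00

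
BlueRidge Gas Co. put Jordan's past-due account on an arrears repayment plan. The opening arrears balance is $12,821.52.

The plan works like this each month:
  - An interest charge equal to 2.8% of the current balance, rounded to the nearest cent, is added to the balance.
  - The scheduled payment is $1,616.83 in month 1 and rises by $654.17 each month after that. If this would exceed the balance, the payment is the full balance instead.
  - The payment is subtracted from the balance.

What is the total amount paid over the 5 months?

# | Opening | Interest | Payment | End bal
1 | $12,821.52 | $359.00 | $1,616.83 | $11,563.69
2 | $11,563.69 | $323.78 | $2,271.00 | $9,616.47
3 | $9,616.47 | $269.26 | $2,925.17 | $6,960.56
4 | $6,960.56 | $194.90 | $3,579.34 | $3,576.12
5 | $3,576.12 | $100.13 | $3,676.25 | $0.00
Total paid: $14,068.59

$14,068.59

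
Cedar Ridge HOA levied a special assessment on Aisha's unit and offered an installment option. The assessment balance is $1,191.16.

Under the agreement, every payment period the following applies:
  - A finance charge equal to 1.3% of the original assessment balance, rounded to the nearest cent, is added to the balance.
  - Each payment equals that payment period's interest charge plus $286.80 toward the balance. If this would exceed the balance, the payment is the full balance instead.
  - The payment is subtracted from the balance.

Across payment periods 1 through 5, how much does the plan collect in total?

# | Opening | Interest | Payment | End bal
1 | $1,191.16 | $15.49 | $302.29 | $904.36
2 | $904.36 | $15.49 | $302.29 | $617.56
3 | $617.56 | $15.49 | $302.29 | $330.76
4 | $330.76 | $15.49 | $302.29 | $43.96
5 | $43.96 | $15.49 | $59.45 | $0.00
Total paid: $1,268.61

$1,268.61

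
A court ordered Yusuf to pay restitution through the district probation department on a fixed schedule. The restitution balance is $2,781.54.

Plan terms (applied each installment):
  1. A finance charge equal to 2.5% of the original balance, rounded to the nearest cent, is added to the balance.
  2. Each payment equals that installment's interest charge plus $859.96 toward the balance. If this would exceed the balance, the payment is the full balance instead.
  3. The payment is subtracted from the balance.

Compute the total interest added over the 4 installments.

Installment 1: $2,781.54 +$69.54 interest = $2,851.08; pay $929.50 → $1,921.58
Installment 2: $1,921.58 +$69.54 interest = $1,991.12; pay $929.50 → $1,061.62
Installment 3: $1,061.62 +$69.54 interest = $1,131.16; pay $929.50 → $201.66
Installment 4: $201.66 +$69.54 interest = $271.20; pay $271.20 → $0.00
Total interest: $69.54 + $69.54 + $69.54 + $69.54 = $278.16

$278.16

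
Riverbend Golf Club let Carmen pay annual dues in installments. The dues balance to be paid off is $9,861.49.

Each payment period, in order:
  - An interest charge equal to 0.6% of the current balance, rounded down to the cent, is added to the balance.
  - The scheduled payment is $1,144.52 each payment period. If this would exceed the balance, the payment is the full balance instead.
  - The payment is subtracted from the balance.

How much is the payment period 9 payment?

# | Opening | Interest | Payment | End bal
1 | $9,861.49 | $59.16 | $1,144.52 | $8,776.13
2 | $8,776.13 | $52.65 | $1,144.52 | $7,684.26
3 | $7,684.26 | $46.10 | $1,144.52 | $6,585.84
4 | $6,585.84 | $39.51 | $1,144.52 | $5,480.83
5 | $5,480.83 | $32.88 | $1,144.52 | $4,369.19
6 | $4,369.19 | $26.21 | $1,144.52 | $3,250.88
7 | $3,250.88 | $19.50 | $1,144.52 | $2,125.86
8 | $2,125.86 | $12.75 | $1,144.52 | $994.09
9 | $994.09 | $5.96 | $1,000.05 | $0.00

$1,000.05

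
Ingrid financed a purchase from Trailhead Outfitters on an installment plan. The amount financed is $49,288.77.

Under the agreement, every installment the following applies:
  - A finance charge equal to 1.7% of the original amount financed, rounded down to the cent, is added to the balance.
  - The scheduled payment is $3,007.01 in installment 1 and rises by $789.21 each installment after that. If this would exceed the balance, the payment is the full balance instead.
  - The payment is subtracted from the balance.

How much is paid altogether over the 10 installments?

# | Opening | Interest | Payment | End bal
1 | $49,288.77 | $837.90 | $3,007.01 | $47,119.66
2 | $47,119.66 | $837.90 | $3,796.22 | $44,161.34
3 | $44,161.34 | $837.90 | $4,585.43 | $40,413.81
4 | $40,413.81 | $837.90 | $5,374.64 | $35,877.07
5 | $35,877.07 | $837.90 | $6,163.85 | $30,551.12
6 | $30,551.12 | $837.90 | $6,953.06 | $24,435.96
7 | $24,435.96 | $837.90 | $7,742.27 | $17,531.59
8 | $17,531.59 | $837.90 | $8,531.48 | $9,838.01
9 | $9,838.01 | $837.90 | $9,320.69 | $1,355.22
10 | $1,355.22 | $837.90 | $2,193.12 | $0.00
Total paid: $57,667.77

$57,667.77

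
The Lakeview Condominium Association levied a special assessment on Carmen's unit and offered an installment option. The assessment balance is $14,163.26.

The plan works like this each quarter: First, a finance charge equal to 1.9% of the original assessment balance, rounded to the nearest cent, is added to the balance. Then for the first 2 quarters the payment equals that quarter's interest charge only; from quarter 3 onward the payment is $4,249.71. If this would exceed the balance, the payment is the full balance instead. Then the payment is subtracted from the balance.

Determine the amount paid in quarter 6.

$2,490.53

Quarter 1: opening $14,163.26; interest $269.10 → $14,432.36; payment $269.10; balance $14,163.26
Quarter 2: opening $14,163.26; interest $269.10 → $14,432.36; payment $269.10; balance $14,163.26
Quarter 3: opening $14,163.26; interest $269.10 → $14,432.36; payment $4,249.71; balance $10,182.65
Quarter 4: opening $10,182.65; interest $269.10 → $10,451.75; payment $4,249.71; balance $6,202.04
Quarter 5: opening $6,202.04; interest $269.10 → $6,471.14; payment $4,249.71; balance $2,221.43
Quarter 6: opening $2,221.43; interest $269.10 → $2,490.53; payment $2,490.53; balance $0.00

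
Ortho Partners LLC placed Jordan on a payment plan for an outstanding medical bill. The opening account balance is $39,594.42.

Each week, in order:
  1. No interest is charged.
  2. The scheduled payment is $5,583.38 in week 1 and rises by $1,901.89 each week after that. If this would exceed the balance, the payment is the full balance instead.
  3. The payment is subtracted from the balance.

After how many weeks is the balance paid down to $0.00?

Week 1: $39,594.42 − $5,583.38 → $34,011.04
Week 2: $34,011.04 − $7,485.27 → $26,525.77
Week 3: $26,525.77 − $9,387.16 → $17,138.61
Week 4: $17,138.61 − $11,289.05 → $5,849.56
Week 5: $5,849.56 − $5,849.56 → $0.00
Balance reaches $0.00 in week 5.

5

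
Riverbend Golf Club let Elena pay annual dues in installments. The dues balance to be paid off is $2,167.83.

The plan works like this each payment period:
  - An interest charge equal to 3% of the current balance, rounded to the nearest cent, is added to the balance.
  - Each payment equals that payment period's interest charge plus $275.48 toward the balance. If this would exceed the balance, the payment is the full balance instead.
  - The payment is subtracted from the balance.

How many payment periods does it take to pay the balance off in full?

8

Payment period 1: opening $2,167.83; interest $65.03 → $2,232.86; payment $340.51; balance $1,892.35
Payment period 2: opening $1,892.35; interest $56.77 → $1,949.12; payment $332.25; balance $1,616.87
Payment period 3: opening $1,616.87; interest $48.51 → $1,665.38; payment $323.99; balance $1,341.39
Payment period 4: opening $1,341.39; interest $40.24 → $1,381.63; payment $315.72; balance $1,065.91
Payment period 5: opening $1,065.91; interest $31.98 → $1,097.89; payment $307.46; balance $790.43
Payment period 6: opening $790.43; interest $23.71 → $814.14; payment $299.19; balance $514.95
Payment period 7: opening $514.95; interest $15.45 → $530.40; payment $290.93; balance $239.47
Payment period 8: opening $239.47; interest $7.18 → $246.65; payment $246.65; balance $0.00
Balance reaches $0.00 in payment period 8.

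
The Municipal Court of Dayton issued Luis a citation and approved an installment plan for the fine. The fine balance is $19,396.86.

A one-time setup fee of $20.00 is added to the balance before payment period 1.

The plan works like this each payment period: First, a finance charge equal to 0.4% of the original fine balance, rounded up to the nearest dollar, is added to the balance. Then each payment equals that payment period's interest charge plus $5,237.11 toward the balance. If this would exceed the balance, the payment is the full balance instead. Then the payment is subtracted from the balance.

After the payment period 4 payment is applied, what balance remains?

Payment period 1: opening $19,416.86; interest $78.00 → $19,494.86; payment $5,315.11; balance $14,179.75
Payment period 2: opening $14,179.75; interest $78.00 → $14,257.75; payment $5,315.11; balance $8,942.64
Payment period 3: opening $8,942.64; interest $78.00 → $9,020.64; payment $5,315.11; balance $3,705.53
Payment period 4: opening $3,705.53; interest $78.00 → $3,783.53; payment $3,783.53; balance $0.00

$0.00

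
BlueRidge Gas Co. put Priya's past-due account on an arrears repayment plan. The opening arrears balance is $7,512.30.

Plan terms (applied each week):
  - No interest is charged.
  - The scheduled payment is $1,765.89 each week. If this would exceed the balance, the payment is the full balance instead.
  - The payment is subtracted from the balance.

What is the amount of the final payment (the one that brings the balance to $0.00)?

$448.74

Week 1: $7,512.30 − $1,765.89 → $5,746.41
Week 2: $5,746.41 − $1,765.89 → $3,980.52
Week 3: $3,980.52 − $1,765.89 → $2,214.63
Week 4: $2,214.63 − $1,765.89 → $448.74
Week 5: $448.74 − $448.74 → $0.00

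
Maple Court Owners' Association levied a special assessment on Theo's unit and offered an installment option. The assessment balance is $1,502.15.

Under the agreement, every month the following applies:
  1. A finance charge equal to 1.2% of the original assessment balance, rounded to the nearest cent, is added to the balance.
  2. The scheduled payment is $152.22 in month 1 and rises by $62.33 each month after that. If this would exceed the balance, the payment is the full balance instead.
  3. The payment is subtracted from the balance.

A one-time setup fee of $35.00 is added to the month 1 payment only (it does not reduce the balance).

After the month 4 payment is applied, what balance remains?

$591.41

Month 1: $1,502.15 +$18.03 interest = $1,520.18; pay $152.22 (+ $35.00 fee) → $1,367.96
Month 2: $1,367.96 +$18.03 interest = $1,385.99; pay $214.55 → $1,171.44
Month 3: $1,171.44 +$18.03 interest = $1,189.47; pay $276.88 → $912.59
Month 4: $912.59 +$18.03 interest = $930.62; pay $339.21 → $591.41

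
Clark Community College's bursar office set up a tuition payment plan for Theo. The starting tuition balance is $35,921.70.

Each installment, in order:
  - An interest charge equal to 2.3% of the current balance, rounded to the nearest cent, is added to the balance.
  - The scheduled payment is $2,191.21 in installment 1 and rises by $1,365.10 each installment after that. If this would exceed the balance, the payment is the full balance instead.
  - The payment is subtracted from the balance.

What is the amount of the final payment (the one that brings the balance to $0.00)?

$6,271.64

Installment 1: opening $35,921.70; interest $826.20 → $36,747.90; payment $2,191.21; balance $34,556.69
Installment 2: opening $34,556.69; interest $794.80 → $35,351.49; payment $3,556.31; balance $31,795.18
Installment 3: opening $31,795.18; interest $731.29 → $32,526.47; payment $4,921.41; balance $27,605.06
Installment 4: opening $27,605.06; interest $634.92 → $28,239.98; payment $6,286.51; balance $21,953.47
Installment 5: opening $21,953.47; interest $504.93 → $22,458.40; payment $7,651.61; balance $14,806.79
Installment 6: opening $14,806.79; interest $340.56 → $15,147.35; payment $9,016.71; balance $6,130.64
Installment 7: opening $6,130.64; interest $141.00 → $6,271.64; payment $6,271.64; balance $0.00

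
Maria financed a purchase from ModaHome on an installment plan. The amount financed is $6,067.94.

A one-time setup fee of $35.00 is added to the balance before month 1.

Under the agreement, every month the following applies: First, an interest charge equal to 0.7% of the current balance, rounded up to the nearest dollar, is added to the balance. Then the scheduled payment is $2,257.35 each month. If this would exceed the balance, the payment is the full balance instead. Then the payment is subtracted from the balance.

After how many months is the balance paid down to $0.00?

3

Month 1: $6,102.94 +$43.00 interest = $6,145.94; pay $2,257.35 → $3,888.59
Month 2: $3,888.59 +$28.00 interest = $3,916.59; pay $2,257.35 → $1,659.24
Month 3: $1,659.24 +$12.00 interest = $1,671.24; pay $1,671.24 → $0.00
Balance reaches $0.00 in month 3.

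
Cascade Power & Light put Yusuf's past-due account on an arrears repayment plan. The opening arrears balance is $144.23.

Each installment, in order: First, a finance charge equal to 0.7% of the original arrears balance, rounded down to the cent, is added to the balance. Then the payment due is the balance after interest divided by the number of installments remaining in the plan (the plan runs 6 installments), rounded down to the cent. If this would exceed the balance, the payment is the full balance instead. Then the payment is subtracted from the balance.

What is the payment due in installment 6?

$26.50

# | Opening | Interest | Payment | End bal
1 | $144.23 | $1.00 | $24.20 | $121.03
2 | $121.03 | $1.00 | $24.40 | $97.63
3 | $97.63 | $1.00 | $24.65 | $73.98
4 | $73.98 | $1.00 | $24.99 | $49.99
5 | $49.99 | $1.00 | $25.49 | $25.50
6 | $25.50 | $1.00 | $26.50 | $0.00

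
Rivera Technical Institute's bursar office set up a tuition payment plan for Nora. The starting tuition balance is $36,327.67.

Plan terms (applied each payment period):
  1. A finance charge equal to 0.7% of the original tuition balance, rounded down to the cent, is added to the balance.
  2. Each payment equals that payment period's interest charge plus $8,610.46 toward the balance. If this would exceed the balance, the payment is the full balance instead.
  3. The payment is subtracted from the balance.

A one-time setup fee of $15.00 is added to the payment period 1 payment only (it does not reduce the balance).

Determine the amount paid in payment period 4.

$8,864.75

Payment period 1: $36,327.67 +$254.29 interest = $36,581.96; pay $8,864.75 (+ $15.00 fee) → $27,717.21
Payment period 2: $27,717.21 +$254.29 interest = $27,971.50; pay $8,864.75 → $19,106.75
Payment period 3: $19,106.75 +$254.29 interest = $19,361.04; pay $8,864.75 → $10,496.29
Payment period 4: $10,496.29 +$254.29 interest = $10,750.58; pay $8,864.75 → $1,885.83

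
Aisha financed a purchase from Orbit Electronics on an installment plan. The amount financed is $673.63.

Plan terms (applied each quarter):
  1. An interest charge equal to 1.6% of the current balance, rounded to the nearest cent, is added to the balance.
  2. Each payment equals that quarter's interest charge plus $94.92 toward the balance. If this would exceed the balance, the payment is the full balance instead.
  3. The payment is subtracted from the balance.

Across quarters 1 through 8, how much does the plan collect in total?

$717.33

# | Opening | Interest | Payment | End bal
1 | $673.63 | $10.78 | $105.70 | $578.71
2 | $578.71 | $9.26 | $104.18 | $483.79
3 | $483.79 | $7.74 | $102.66 | $388.87
4 | $388.87 | $6.22 | $101.14 | $293.95
5 | $293.95 | $4.70 | $99.62 | $199.03
6 | $199.03 | $3.18 | $98.10 | $104.11
7 | $104.11 | $1.67 | $96.59 | $9.19
8 | $9.19 | $0.15 | $9.34 | $0.00
Total paid: $717.33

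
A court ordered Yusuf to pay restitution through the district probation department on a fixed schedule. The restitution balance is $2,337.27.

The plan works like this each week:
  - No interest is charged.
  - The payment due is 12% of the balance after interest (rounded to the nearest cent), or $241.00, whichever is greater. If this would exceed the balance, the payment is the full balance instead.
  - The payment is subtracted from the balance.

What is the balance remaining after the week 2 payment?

# | Opening | Payment | End bal
1 | $2,337.27 | $280.47 | $2,056.80
2 | $2,056.80 | $246.82 | $1,809.98

$1,809.98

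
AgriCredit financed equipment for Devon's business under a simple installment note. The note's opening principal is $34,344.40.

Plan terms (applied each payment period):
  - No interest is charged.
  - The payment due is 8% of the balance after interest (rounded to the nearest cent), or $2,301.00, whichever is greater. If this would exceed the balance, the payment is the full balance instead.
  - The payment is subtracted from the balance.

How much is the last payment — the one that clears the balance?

Payment period 1: $34,344.40 − $2,747.55 → $31,596.85
Payment period 2: $31,596.85 − $2,527.75 → $29,069.10
Payment period 3: $29,069.10 − $2,325.53 → $26,743.57
Payment period 4: $26,743.57 − $2,301.00 → $24,442.57
Payment period 5: $24,442.57 − $2,301.00 → $22,141.57
Payment period 6: $22,141.57 − $2,301.00 → $19,840.57
Payment period 7: $19,840.57 − $2,301.00 → $17,539.57
Payment period 8: $17,539.57 − $2,301.00 → $15,238.57
Payment period 9: $15,238.57 − $2,301.00 → $12,937.57
Payment period 10: $12,937.57 − $2,301.00 → $10,636.57
Payment period 11: $10,636.57 − $2,301.00 → $8,335.57
Payment period 12: $8,335.57 − $2,301.00 → $6,034.57
Payment period 13: $6,034.57 − $2,301.00 → $3,733.57
Payment period 14: $3,733.57 − $2,301.00 → $1,432.57
Payment period 15: $1,432.57 − $1,432.57 → $0.00

$1,432.57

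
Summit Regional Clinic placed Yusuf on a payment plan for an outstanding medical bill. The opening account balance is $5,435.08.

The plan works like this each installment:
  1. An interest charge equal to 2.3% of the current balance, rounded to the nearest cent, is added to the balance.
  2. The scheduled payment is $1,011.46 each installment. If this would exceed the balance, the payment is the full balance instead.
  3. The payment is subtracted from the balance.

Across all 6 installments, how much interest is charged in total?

Installment 1: opening $5,435.08; interest $125.01 → $5,560.09; payment $1,011.46; balance $4,548.63
Installment 2: opening $4,548.63; interest $104.62 → $4,653.25; payment $1,011.46; balance $3,641.79
Installment 3: opening $3,641.79; interest $83.76 → $3,725.55; payment $1,011.46; balance $2,714.09
Installment 4: opening $2,714.09; interest $62.42 → $2,776.51; payment $1,011.46; balance $1,765.05
Installment 5: opening $1,765.05; interest $40.60 → $1,805.65; payment $1,011.46; balance $794.19
Installment 6: opening $794.19; interest $18.27 → $812.46; payment $812.46; balance $0.00
Total interest: $125.01 + $104.62 + $83.76 + $62.42 + $40.60 + $18.27 = $434.68

$434.68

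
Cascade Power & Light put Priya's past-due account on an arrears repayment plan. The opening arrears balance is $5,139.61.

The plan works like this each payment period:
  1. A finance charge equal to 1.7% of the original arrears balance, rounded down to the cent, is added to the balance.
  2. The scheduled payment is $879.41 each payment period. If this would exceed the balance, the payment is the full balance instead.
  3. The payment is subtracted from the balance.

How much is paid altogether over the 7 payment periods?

$5,751.20

# | Opening | Interest | Payment | End bal
1 | $5,139.61 | $87.37 | $879.41 | $4,347.57
2 | $4,347.57 | $87.37 | $879.41 | $3,555.53
3 | $3,555.53 | $87.37 | $879.41 | $2,763.49
4 | $2,763.49 | $87.37 | $879.41 | $1,971.45
5 | $1,971.45 | $87.37 | $879.41 | $1,179.41
6 | $1,179.41 | $87.37 | $879.41 | $387.37
7 | $387.37 | $87.37 | $474.74 | $0.00
Total paid: $5,751.20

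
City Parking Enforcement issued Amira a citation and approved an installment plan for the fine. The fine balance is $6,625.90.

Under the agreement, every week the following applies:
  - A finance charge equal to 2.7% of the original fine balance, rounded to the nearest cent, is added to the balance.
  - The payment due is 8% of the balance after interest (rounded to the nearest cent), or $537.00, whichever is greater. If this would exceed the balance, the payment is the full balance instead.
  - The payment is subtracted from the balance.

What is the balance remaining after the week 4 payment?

$5,186.12

Week 1: $6,625.90 +$178.90 interest = $6,804.80; pay $544.38 → $6,260.42
Week 2: $6,260.42 +$178.90 interest = $6,439.32; pay $537.00 → $5,902.32
Week 3: $5,902.32 +$178.90 interest = $6,081.22; pay $537.00 → $5,544.22
Week 4: $5,544.22 +$178.90 interest = $5,723.12; pay $537.00 → $5,186.12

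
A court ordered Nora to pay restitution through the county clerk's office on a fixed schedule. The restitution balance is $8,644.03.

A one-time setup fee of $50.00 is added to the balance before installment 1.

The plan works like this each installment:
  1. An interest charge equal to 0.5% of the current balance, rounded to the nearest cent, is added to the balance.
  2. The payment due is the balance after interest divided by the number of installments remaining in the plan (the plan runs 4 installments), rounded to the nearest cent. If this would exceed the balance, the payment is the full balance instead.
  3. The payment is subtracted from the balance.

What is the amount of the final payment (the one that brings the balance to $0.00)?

Installment 1: opening $8,694.03; interest $43.47 → $8,737.50; payment $2,184.38; balance $6,553.12
Installment 2: opening $6,553.12; interest $32.77 → $6,585.89; payment $2,195.30; balance $4,390.59
Installment 3: opening $4,390.59; interest $21.95 → $4,412.54; payment $2,206.27; balance $2,206.27
Installment 4: opening $2,206.27; interest $11.03 → $2,217.30; payment $2,217.30; balance $0.00

$2,217.30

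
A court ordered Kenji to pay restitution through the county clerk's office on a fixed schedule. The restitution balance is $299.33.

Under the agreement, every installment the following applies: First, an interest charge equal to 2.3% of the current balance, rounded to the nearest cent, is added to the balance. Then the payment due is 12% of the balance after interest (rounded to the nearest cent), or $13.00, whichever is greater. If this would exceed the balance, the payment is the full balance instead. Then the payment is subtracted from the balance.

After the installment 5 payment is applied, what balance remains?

$176.98

# | Opening | Interest | Payment | End bal
1 | $299.33 | $6.88 | $36.75 | $269.46
2 | $269.46 | $6.20 | $33.08 | $242.58
3 | $242.58 | $5.58 | $29.78 | $218.38
4 | $218.38 | $5.02 | $26.81 | $196.59
5 | $196.59 | $4.52 | $24.13 | $176.98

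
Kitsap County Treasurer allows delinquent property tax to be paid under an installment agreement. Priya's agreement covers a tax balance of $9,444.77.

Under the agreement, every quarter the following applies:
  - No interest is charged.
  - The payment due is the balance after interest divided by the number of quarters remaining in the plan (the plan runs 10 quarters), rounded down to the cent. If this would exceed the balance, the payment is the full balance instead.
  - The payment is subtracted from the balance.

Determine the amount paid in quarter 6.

$944.48

Quarter 1: opening $9,444.77; payment $944.47; balance $8,500.30
Quarter 2: opening $8,500.30; payment $944.47; balance $7,555.83
Quarter 3: opening $7,555.83; payment $944.47; balance $6,611.36
Quarter 4: opening $6,611.36; payment $944.48; balance $5,666.88
Quarter 5: opening $5,666.88; payment $944.48; balance $4,722.40
Quarter 6: opening $4,722.40; payment $944.48; balance $3,777.92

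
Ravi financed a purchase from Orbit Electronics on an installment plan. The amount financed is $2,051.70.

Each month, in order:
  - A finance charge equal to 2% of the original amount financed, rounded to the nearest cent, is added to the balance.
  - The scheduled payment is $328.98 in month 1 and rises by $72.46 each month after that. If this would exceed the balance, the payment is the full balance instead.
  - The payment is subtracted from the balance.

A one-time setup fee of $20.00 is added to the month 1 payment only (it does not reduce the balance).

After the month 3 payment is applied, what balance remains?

Month 1: opening $2,051.70; interest $41.03 → $2,092.73; payment $328.98 (+ $20.00 fee); balance $1,763.75
Month 2: opening $1,763.75; interest $41.03 → $1,804.78; payment $401.44; balance $1,403.34
Month 3: opening $1,403.34; interest $41.03 → $1,444.37; payment $473.90; balance $970.47

$970.47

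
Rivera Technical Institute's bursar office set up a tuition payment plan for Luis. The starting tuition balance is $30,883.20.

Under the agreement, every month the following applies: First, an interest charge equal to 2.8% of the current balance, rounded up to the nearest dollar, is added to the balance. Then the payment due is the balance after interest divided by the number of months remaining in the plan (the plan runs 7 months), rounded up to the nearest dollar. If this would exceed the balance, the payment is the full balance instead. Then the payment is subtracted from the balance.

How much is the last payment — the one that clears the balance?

Month 1: opening $30,883.20; interest $865.00 → $31,748.20; payment $4,536.00; balance $27,212.20
Month 2: opening $27,212.20; interest $762.00 → $27,974.20; payment $4,663.00; balance $23,311.20
Month 3: opening $23,311.20; interest $653.00 → $23,964.20; payment $4,793.00; balance $19,171.20
Month 4: opening $19,171.20; interest $537.00 → $19,708.20; payment $4,928.00; balance $14,780.20
Month 5: opening $14,780.20; interest $414.00 → $15,194.20; payment $5,065.00; balance $10,129.20
Month 6: opening $10,129.20; interest $284.00 → $10,413.20; payment $5,207.00; balance $5,206.20
Month 7: opening $5,206.20; interest $146.00 → $5,352.20; payment $5,352.20; balance $0.00

$5,352.20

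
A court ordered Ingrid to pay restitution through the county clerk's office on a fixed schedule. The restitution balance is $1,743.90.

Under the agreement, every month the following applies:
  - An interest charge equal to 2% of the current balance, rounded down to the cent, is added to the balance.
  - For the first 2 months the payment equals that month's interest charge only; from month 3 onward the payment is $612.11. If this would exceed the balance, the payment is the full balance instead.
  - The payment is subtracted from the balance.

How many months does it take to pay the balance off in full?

Month 1: $1,743.90 +$34.87 interest = $1,778.77; pay $34.87 → $1,743.90
Month 2: $1,743.90 +$34.87 interest = $1,778.77; pay $34.87 → $1,743.90
Month 3: $1,743.90 +$34.87 interest = $1,778.77; pay $612.11 → $1,166.66
Month 4: $1,166.66 +$23.33 interest = $1,189.99; pay $612.11 → $577.88
Month 5: $577.88 +$11.55 interest = $589.43; pay $589.43 → $0.00
Balance reaches $0.00 in month 5.

5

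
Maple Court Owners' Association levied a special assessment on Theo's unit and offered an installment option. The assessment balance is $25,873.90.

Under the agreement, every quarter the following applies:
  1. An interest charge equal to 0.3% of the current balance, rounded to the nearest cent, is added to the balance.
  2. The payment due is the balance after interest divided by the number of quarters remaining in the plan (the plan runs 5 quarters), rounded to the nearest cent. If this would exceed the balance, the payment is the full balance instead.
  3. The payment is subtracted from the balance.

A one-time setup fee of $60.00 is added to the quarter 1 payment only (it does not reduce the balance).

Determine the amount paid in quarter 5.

$5,252.86

Quarter 1: opening $25,873.90; interest $77.62 → $25,951.52; payment $5,190.30 (+ $60.00 fee); balance $20,761.22
Quarter 2: opening $20,761.22; interest $62.28 → $20,823.50; payment $5,205.88; balance $15,617.62
Quarter 3: opening $15,617.62; interest $46.85 → $15,664.47; payment $5,221.49; balance $10,442.98
Quarter 4: opening $10,442.98; interest $31.33 → $10,474.31; payment $5,237.16; balance $5,237.15
Quarter 5: opening $5,237.15; interest $15.71 → $5,252.86; payment $5,252.86; balance $0.00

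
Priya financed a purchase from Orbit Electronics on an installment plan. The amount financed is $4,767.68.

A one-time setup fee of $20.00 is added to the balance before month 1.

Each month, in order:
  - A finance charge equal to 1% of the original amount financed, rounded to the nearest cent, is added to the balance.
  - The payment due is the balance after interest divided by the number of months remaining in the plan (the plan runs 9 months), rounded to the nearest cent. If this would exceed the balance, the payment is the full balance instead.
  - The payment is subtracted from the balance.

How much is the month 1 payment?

$537.26

Month 1: opening $4,787.68; interest $47.68 → $4,835.36; payment $537.26; balance $4,298.10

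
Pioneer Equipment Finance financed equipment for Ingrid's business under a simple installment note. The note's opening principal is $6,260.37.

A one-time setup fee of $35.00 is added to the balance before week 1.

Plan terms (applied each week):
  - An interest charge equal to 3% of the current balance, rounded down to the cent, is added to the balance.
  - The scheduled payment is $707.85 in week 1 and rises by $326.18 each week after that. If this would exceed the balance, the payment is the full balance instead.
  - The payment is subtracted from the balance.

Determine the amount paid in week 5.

$2,012.57

Week 1: opening $6,295.37; interest $188.86 → $6,484.23; payment $707.85; balance $5,776.38
Week 2: opening $5,776.38; interest $173.29 → $5,949.67; payment $1,034.03; balance $4,915.64
Week 3: opening $4,915.64; interest $147.46 → $5,063.10; payment $1,360.21; balance $3,702.89
Week 4: opening $3,702.89; interest $111.08 → $3,813.97; payment $1,686.39; balance $2,127.58
Week 5: opening $2,127.58; interest $63.82 → $2,191.40; payment $2,012.57; balance $178.83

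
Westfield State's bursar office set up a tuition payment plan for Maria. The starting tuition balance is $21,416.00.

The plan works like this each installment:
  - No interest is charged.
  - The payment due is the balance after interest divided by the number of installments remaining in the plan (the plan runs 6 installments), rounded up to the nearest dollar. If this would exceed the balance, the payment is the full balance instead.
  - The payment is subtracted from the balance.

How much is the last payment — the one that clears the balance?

$3,569.00

Installment 1: opening $21,416.00; payment $3,570.00; balance $17,846.00
Installment 2: opening $17,846.00; payment $3,570.00; balance $14,276.00
Installment 3: opening $14,276.00; payment $3,569.00; balance $10,707.00
Installment 4: opening $10,707.00; payment $3,569.00; balance $7,138.00
Installment 5: opening $7,138.00; payment $3,569.00; balance $3,569.00
Installment 6: opening $3,569.00; payment $3,569.00; balance $0.00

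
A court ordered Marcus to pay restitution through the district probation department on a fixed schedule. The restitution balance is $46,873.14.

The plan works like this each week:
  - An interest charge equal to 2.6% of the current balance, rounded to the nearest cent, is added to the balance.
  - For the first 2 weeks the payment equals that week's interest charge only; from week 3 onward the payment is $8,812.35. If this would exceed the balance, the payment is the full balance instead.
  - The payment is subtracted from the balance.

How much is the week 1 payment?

Week 1: $46,873.14 +$1,218.70 interest = $48,091.84; pay $1,218.70 → $46,873.14

$1,218.70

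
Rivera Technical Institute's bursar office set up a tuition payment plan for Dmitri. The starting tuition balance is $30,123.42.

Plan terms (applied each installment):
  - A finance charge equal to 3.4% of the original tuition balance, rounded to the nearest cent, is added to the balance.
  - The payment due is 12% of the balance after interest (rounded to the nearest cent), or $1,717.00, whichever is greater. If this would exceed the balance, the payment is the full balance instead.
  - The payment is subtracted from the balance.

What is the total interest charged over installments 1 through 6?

Installment 1: opening $30,123.42; interest $1,024.20 → $31,147.62; payment $3,737.71; balance $27,409.91
Installment 2: opening $27,409.91; interest $1,024.20 → $28,434.11; payment $3,412.09; balance $25,022.02
Installment 3: opening $25,022.02; interest $1,024.20 → $26,046.22; payment $3,125.55; balance $22,920.67
Installment 4: opening $22,920.67; interest $1,024.20 → $23,944.87; payment $2,873.38; balance $21,071.49
Installment 5: opening $21,071.49; interest $1,024.20 → $22,095.69; payment $2,651.48; balance $19,444.21
Installment 6: opening $19,444.21; interest $1,024.20 → $20,468.41; payment $2,456.21; balance $18,012.20
Total interest: $1,024.20 + $1,024.20 + $1,024.20 + $1,024.20 + $1,024.20 + $1,024.20 = $6,145.20

$6,145.20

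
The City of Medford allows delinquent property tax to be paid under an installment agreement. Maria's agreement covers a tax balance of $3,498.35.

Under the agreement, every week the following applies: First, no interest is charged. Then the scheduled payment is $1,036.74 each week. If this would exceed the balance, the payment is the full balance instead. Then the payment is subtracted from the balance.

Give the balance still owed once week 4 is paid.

$0.00

# | Opening | Payment | End bal
1 | $3,498.35 | $1,036.74 | $2,461.61
2 | $2,461.61 | $1,036.74 | $1,424.87
3 | $1,424.87 | $1,036.74 | $388.13
4 | $388.13 | $388.13 | $0.00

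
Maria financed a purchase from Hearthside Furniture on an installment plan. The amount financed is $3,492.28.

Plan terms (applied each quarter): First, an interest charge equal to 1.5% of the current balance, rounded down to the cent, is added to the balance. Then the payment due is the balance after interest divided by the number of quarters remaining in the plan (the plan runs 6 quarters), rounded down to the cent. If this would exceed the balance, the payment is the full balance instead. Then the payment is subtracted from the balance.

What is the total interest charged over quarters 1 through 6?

Quarter 1: $3,492.28 +$52.38 interest = $3,544.66; pay $590.77 → $2,953.89
Quarter 2: $2,953.89 +$44.30 interest = $2,998.19; pay $599.63 → $2,398.56
Quarter 3: $2,398.56 +$35.97 interest = $2,434.53; pay $608.63 → $1,825.90
Quarter 4: $1,825.90 +$27.38 interest = $1,853.28; pay $617.76 → $1,235.52
Quarter 5: $1,235.52 +$18.53 interest = $1,254.05; pay $627.02 → $627.03
Quarter 6: $627.03 +$9.40 interest = $636.43; pay $636.43 → $0.00
Total interest: $52.38 + $44.30 + $35.97 + $27.38 + $18.53 + $9.40 = $187.96

$187.96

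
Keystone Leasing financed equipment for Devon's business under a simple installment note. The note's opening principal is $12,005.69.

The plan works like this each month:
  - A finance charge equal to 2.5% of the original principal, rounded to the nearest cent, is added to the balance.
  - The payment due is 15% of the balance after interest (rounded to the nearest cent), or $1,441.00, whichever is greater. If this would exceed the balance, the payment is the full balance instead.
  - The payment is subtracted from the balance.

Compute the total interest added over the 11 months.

$3,301.54

# | Opening | Interest | Payment | End bal
1 | $12,005.69 | $300.14 | $1,845.87 | $10,459.96
2 | $10,459.96 | $300.14 | $1,614.02 | $9,146.08
3 | $9,146.08 | $300.14 | $1,441.00 | $8,005.22
4 | $8,005.22 | $300.14 | $1,441.00 | $6,864.36
5 | $6,864.36 | $300.14 | $1,441.00 | $5,723.50
6 | $5,723.50 | $300.14 | $1,441.00 | $4,582.64
7 | $4,582.64 | $300.14 | $1,441.00 | $3,441.78
8 | $3,441.78 | $300.14 | $1,441.00 | $2,300.92
9 | $2,300.92 | $300.14 | $1,441.00 | $1,160.06
10 | $1,160.06 | $300.14 | $1,441.00 | $19.20
11 | $19.20 | $300.14 | $319.34 | $0.00
Total interest: $300.14 + $300.14 + $300.14 + $300.14 + $300.14 + $300.14 + $300.14 + $300.14 + $300.14 + $300.14 + $300.14 = $3,301.54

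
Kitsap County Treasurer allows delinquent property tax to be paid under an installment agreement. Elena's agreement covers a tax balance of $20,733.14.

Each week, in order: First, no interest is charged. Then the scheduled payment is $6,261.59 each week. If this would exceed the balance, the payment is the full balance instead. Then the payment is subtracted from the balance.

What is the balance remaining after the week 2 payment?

$8,209.96

Week 1: $20,733.14 − $6,261.59 → $14,471.55
Week 2: $14,471.55 − $6,261.59 → $8,209.96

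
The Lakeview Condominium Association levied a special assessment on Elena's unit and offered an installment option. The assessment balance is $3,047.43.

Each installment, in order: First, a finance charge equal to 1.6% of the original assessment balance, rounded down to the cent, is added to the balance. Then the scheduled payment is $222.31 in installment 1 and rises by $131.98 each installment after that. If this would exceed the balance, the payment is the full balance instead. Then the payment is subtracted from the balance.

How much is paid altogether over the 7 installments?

Installment 1: $3,047.43 +$48.75 interest = $3,096.18; pay $222.31 → $2,873.87
Installment 2: $2,873.87 +$48.75 interest = $2,922.62; pay $354.29 → $2,568.33
Installment 3: $2,568.33 +$48.75 interest = $2,617.08; pay $486.27 → $2,130.81
Installment 4: $2,130.81 +$48.75 interest = $2,179.56; pay $618.25 → $1,561.31
Installment 5: $1,561.31 +$48.75 interest = $1,610.06; pay $750.23 → $859.83
Installment 6: $859.83 +$48.75 interest = $908.58; pay $882.21 → $26.37
Installment 7: $26.37 +$48.75 interest = $75.12; pay $75.12 → $0.00
Total paid: $3,388.68

$3,388.68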